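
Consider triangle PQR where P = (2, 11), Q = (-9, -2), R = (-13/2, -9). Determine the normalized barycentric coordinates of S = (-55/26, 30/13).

(7/13, 1/13, 5/13)

Signed area of the reference triangle: [PQR] = ½·(2·(-2−(-9)) + (-9)·(-9−11) + (-13/2)·(11−(-2))) = ½·(14 + 180 − 169/2) = 219/4.
[SQR] = ½·((-55/26)·(-2−(-9)) + (-9)·(-9−(30/13)) + (-13/2)·(30/13−(-2))) = ½·(-385/26 + 1323/13 − 28) = 1533/52, so the P-coordinate is (1533/52)/(219/4) = 7/13.
[PSR] = ½·(2·(30/13−(-9)) + (-55/26)·(-9−11) + (-13/2)·(11−(30/13))) = ½·(294/13 + 550/13 − 113/2) = 219/52, so the Q-coordinate is 1/13.
[PQS] = ½·(2·(-2−(30/13)) + (-9)·(30/13−11) + (-55/26)·(11−(-2))) = ½·(-112/13 + 1017/13 − 55/2) = 1095/52, so the R-coordinate is 5/13.
Check: 7/13 + 1/13 + 5/13 = 1.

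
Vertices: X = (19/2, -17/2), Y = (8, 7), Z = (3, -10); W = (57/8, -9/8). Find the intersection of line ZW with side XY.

(17/2, 11/6)

Barycentric coordinates of W with respect to XYZ: (1/4, 1/2, 1/4).
On side XY the Z-coordinate is zero; dropping W's Z-weight 1/4 and renormalizing the remaining 1/4 : 1/2 gives weights 1/3, 2/3 on X, Y.
V = (1/3)·(19/2, -17/2) + (2/3)·(8, 7) = (17/2, 11/6).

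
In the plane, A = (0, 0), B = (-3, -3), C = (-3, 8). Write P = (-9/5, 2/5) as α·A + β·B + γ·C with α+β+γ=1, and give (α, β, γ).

Signed area of the reference triangle: [ABC] = ½·(0·(-3−8) + (-3)·(8−0) + (-3)·(0−(-3))) = ½·(0 − 24 − 9) = -33/2.
[PBC] = ½·((-9/5)·(-3−8) + (-3)·(8−(2/5)) + (-3)·(2/5−(-3))) = ½·(99/5 − 114/5 − 51/5) = -33/5, so the A-coordinate is (-33/5)/(-33/2) = 2/5.
[APC] = ½·(0·(2/5−8) + (-9/5)·(8−0) + (-3)·(0−(2/5))) = ½·(0 − 72/5 + 6/5) = -33/5, so the B-coordinate is 2/5.
[ABP] = ½·(0·(-3−(2/5)) + (-3)·(2/5−0) + (-9/5)·(0−(-3))) = ½·(0 − 6/5 − 27/5) = -33/10, so the C-coordinate is 1/5.

(2/5, 2/5, 1/5)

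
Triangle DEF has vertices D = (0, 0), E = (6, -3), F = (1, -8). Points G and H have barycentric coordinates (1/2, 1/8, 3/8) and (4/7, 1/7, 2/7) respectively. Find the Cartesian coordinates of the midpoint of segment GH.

Barycentric coordinates of the midpoint are the average: (15/28, 15/112, 37/112).
Converting: (15/28)·D + (15/112)·E + (37/112)·F = (127/112, -341/112).

(127/112, -341/112)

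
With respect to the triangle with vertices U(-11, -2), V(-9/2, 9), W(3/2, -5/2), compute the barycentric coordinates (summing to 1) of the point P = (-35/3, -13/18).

(1, 1/9, -1/9)

Signed area of the reference triangle: [UVW] = ½·((-11)·(9−(-5/2)) + (-9/2)·(-5/2−(-2)) + (3/2)·(-2−9)) = ½·(-253/2 + 9/4 − 33/2) = -563/8.
[PVW] = ½·((-35/3)·(9−(-5/2)) + (-9/2)·(-5/2−(-13/18)) + (3/2)·(-13/18−9)) = ½·(-805/6 + 8 − 175/12) = -563/8, so the U-coordinate is (-563/8)/(-563/8) = 1.
[UPW] = ½·((-11)·(-13/18−(-5/2)) + (-35/3)·(-5/2−(-2)) + (3/2)·(-2−(-13/18))) = ½·(-176/9 + 35/6 − 23/12) = -563/72, so the V-coordinate is 1/9.
[UVP] = ½·((-11)·(9−(-13/18)) + (-9/2)·(-13/18−(-2)) + (-35/3)·(-2−9)) = ½·(-1925/18 − 23/4 + 385/3) = 563/72, so the W-coordinate is -1/9.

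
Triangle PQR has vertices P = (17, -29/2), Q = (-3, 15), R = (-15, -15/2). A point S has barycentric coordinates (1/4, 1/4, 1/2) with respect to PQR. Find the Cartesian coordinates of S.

(-4, -29/8)

S = (1/4)·P + (1/4)·Q + (1/2)·R.
x-coordinate: (1/4)·17 + (1/4)·(-3) + (1/2)·(-15) = -4.
y-coordinate: (1/4)·(-29/2) + (1/4)·15 + (1/2)·(-15/2) = -29/8.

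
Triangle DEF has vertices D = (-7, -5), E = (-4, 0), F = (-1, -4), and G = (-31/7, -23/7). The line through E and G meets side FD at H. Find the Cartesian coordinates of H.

(-23/5, -23/5)

Barycentric coordinates of G with respect to DEF: (3/7, 2/7, 2/7).
On side FD the E-coordinate is zero; dropping G's E-weight 2/7 and renormalizing the remaining 2/7 : 3/7 gives weights 2/5, 3/5 on F, D.
H = (2/5)·(-1, -4) + (3/5)·(-7, -5) = (-23/5, -23/5).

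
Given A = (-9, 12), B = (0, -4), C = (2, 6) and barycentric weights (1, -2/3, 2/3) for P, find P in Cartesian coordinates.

(-23/3, 56/3)

P = 1·A + (-2/3)·B + (2/3)·C.
x-coordinate: 1·(-9) + (-2/3)·0 + (2/3)·2 = -23/3.
y-coordinate: 1·12 + (-2/3)·(-4) + (2/3)·6 = 56/3.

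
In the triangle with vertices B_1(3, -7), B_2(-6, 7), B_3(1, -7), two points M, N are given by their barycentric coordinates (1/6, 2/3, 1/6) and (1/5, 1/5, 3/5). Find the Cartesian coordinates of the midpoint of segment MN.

(-5/3, -14/15)

Barycentric coordinates of the midpoint are the average: (11/60, 13/30, 23/60).
Converting: (11/60)·B_1 + (13/30)·B_2 + (23/60)·B_3 = (-5/3, -14/15).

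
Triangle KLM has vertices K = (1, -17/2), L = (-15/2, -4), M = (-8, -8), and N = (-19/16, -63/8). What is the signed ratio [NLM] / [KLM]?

3/4

[KLM] = ½·(1·(-4−(-8)) + (-15/2)·(-8−(-17/2)) + (-8)·(-17/2−(-4))) = ½·(4 − 15/4 + 36) = 145/8.
[NLM] = ½·((-19/16)·(-4−(-8)) + (-15/2)·(-8−(-63/8)) + (-8)·(-63/8−(-4))) = ½·(-19/4 + 15/16 + 31) = 435/32, so the ratio is (435/32)/(145/8) = 3/4.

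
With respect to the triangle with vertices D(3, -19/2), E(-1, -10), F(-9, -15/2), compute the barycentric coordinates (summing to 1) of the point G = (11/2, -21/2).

Signed area of the reference triangle: [DEF] = ½·(3·(-10−(-15/2)) + (-1)·(-15/2−(-19/2)) + (-9)·(-19/2−(-10))) = ½·(-15/2 − 2 − 9/2) = -7.
[GEF] = ½·((11/2)·(-10−(-15/2)) + (-1)·(-15/2−(-21/2)) + (-9)·(-21/2−(-10))) = ½·(-55/4 − 3 + 9/2) = -49/8, so the D-coordinate is (-49/8)/(-7) = 7/8.
[DGF] = ½·(3·(-21/2−(-15/2)) + (11/2)·(-15/2−(-19/2)) + (-9)·(-19/2−(-21/2))) = ½·(-9 + 11 − 9) = -7/2, so the E-coordinate is 1/2.
[DEG] = ½·(3·(-10−(-21/2)) + (-1)·(-21/2−(-19/2)) + (11/2)·(-19/2−(-10))) = ½·(3/2 + 1 + 11/4) = 21/8, so the F-coordinate is -3/8.
Check: 7/8 + 1/2 − 3/8 = 1.

(7/8, 1/2, -3/8)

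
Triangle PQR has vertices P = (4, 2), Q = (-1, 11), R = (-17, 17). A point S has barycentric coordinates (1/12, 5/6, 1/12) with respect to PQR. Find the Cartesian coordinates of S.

(-23/12, 43/4)

S = (1/12)·P + (5/6)·Q + (1/12)·R.
x-coordinate: (1/12)·4 + (5/6)·(-1) + (1/12)·(-17) = -23/12.
y-coordinate: (1/12)·2 + (5/6)·11 + (1/12)·17 = 43/4.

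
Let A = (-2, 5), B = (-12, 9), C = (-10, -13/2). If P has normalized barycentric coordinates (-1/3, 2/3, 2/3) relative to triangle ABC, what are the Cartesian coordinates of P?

(-14, 0)

P = (-1/3)·A + (2/3)·B + (2/3)·C.
x-coordinate: (-1/3)·(-2) + (2/3)·(-12) + (2/3)·(-10) = -14.
y-coordinate: (-1/3)·5 + (2/3)·9 + (2/3)·(-13/2) = 0.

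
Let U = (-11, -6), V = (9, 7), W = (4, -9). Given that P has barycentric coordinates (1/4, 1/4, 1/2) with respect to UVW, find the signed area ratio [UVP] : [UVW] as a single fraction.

The signed ratio [UVP]/[UVW] equals the barycentric coordinate of P at vertex W, which is 1/2.

1/2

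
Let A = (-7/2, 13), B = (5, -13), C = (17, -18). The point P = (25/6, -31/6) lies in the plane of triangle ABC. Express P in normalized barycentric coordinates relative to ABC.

Signed area of the reference triangle: [ABC] = ½·((-7/2)·(-13−(-18)) + 5·(-18−13) + 17·(13−(-13))) = ½·(-35/2 − 155 + 442) = 539/4.
[PBC] = ½·((25/6)·(-13−(-18)) + 5·(-18−(-31/6)) + 17·(-31/6−(-13))) = ½·(125/6 − 385/6 + 799/6) = 539/12, so the A-coordinate is (539/12)/(539/4) = 1/3.
[APC] = ½·((-7/2)·(-31/6−(-18)) + (25/6)·(-18−13) + 17·(13−(-31/6))) = ½·(-539/12 − 775/6 + 1853/6) = 539/8, so the B-coordinate is 1/2.
[ABP] = ½·((-7/2)·(-13−(-31/6)) + 5·(-31/6−13) + (25/6)·(13−(-13))) = ½·(329/12 − 545/6 + 325/3) = 539/24, so the C-coordinate is 1/6.
Check: 1/3 + 1/2 + 1/6 = 1.

(1/3, 1/2, 1/6)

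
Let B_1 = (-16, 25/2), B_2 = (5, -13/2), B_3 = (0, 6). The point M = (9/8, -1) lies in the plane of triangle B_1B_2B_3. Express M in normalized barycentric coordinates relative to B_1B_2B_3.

(1/8, 5/8, 1/4)

Signed area of the reference triangle: [B_1B_2B_3] = ½·((-16)·(-13/2−6) + 5·(6−(25/2)) + 0·(25/2−(-13/2))) = ½·(200 − 65/2 + 0) = 335/4.
[MB_2B_3] = ½·((9/8)·(-13/2−6) + 5·(6−(-1)) + 0·(-1−(-13/2))) = ½·(-225/16 + 35 + 0) = 335/32, so the B_1-coordinate is (335/32)/(335/4) = 1/8.
[B_1MB_3] = ½·((-16)·(-1−6) + (9/8)·(6−(25/2)) + 0·(25/2−(-1))) = ½·(112 − 117/16 + 0) = 1675/32, so the B_2-coordinate is 5/8.
[B_1B_2M] = ½·((-16)·(-13/2−(-1)) + 5·(-1−(25/2)) + (9/8)·(25/2−(-13/2))) = ½·(88 − 135/2 + 171/8) = 335/16, so the B_3-coordinate is 1/4.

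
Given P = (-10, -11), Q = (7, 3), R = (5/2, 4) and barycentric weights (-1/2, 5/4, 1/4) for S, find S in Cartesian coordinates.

S = (-1/2)·P + (5/4)·Q + (1/4)·R.
x-coordinate: (-1/2)·(-10) + (5/4)·7 + (1/4)·(5/2) = 115/8.
y-coordinate: (-1/2)·(-11) + (5/4)·3 + (1/4)·4 = 41/4.

(115/8, 41/4)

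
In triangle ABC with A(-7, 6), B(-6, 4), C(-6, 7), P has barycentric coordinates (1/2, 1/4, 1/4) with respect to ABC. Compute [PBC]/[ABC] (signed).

1/2

The signed ratio [PBC]/[ABC] equals the barycentric coordinate of P at vertex A, which is 1/2.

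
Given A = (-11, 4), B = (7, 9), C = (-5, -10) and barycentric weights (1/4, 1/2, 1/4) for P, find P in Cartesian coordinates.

P = (1/4)·A + (1/2)·B + (1/4)·C.
x-coordinate: (1/4)·(-11) + (1/2)·7 + (1/4)·(-5) = -1/2.
y-coordinate: (1/4)·4 + (1/2)·9 + (1/4)·(-10) = 3.

(-1/2, 3)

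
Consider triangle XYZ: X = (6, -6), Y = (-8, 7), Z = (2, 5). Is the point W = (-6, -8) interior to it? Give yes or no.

Barycentric coordinates of W: (73/51, 70/51, -92/51).
The three coordinates are positive, positive, negative; a point is interior exactly when all three are positive.

no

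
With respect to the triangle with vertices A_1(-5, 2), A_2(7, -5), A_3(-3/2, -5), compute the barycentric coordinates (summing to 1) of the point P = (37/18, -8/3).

Signed area of the reference triangle: [A_1A_2A_3] = ½·((-5)·(-5−(-5)) + 7·(-5−2) + (-3/2)·(2−(-5))) = ½·(0 − 49 − 21/2) = -119/4.
[PA_2A_3] = ½·((37/18)·(-5−(-5)) + 7·(-5−(-8/3)) + (-3/2)·(-8/3−(-5))) = ½·(0 − 49/3 − 7/2) = -119/12, so the A_1-coordinate is (-119/12)/(-119/4) = 1/3.
[A_1PA_3] = ½·((-5)·(-8/3−(-5)) + (37/18)·(-5−2) + (-3/2)·(2−(-8/3))) = ½·(-35/3 − 259/18 − 7) = -595/36, so the A_2-coordinate is 5/9.
[A_1A_2P] = ½·((-5)·(-5−(-8/3)) + 7·(-8/3−2) + (37/18)·(2−(-5))) = ½·(35/3 − 98/3 + 259/18) = -119/36, so the A_3-coordinate is 1/9.

(1/3, 5/9, 1/9)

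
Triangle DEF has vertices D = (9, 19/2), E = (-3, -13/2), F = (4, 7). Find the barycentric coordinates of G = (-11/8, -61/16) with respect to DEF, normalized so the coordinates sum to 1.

(1/16, 13/16, 1/8)

Signed area of the reference triangle: [DEF] = ½·(9·(-13/2−7) + (-3)·(7−(19/2)) + 4·(19/2−(-13/2))) = ½·(-243/2 + 15/2 + 64) = -25.
[GEF] = ½·((-11/8)·(-13/2−7) + (-3)·(7−(-61/16)) + 4·(-61/16−(-13/2))) = ½·(297/16 − 519/16 + 43/4) = -25/16, so the D-coordinate is (-25/16)/(-25) = 1/16.
[DGF] = ½·(9·(-61/16−7) + (-11/8)·(7−(19/2)) + 4·(19/2−(-61/16))) = ½·(-1557/16 + 55/16 + 213/4) = -325/16, so the E-coordinate is 13/16.
[DEG] = ½·(9·(-13/2−(-61/16)) + (-3)·(-61/16−(19/2)) + (-11/8)·(19/2−(-13/2))) = ½·(-387/16 + 639/16 − 22) = -25/8, so the F-coordinate is 1/8.
Check: 1/16 + 13/16 + 1/8 = 1.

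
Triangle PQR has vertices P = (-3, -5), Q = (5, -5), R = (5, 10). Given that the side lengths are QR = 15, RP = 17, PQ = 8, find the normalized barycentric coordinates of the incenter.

The incenter has barycentric coordinates proportional to the opposite side lengths: (15 : 17 : 8).
Normalizing by 15+17+8 = 40 gives (3/8, 17/40, 1/5).

(3/8, 17/40, 1/5)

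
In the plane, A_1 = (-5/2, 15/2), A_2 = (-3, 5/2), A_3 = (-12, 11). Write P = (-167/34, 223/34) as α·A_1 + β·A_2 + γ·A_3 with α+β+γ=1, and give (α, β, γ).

(7/17, 6/17, 4/17)

Signed area of the reference triangle: [A_1A_2A_3] = ½·((-5/2)·(5/2−11) + (-3)·(11−(15/2)) + (-12)·(15/2−(5/2))) = ½·(85/4 − 21/2 − 60) = -197/8.
[PA_2A_3] = ½·((-167/34)·(5/2−11) + (-3)·(11−(223/34)) + (-12)·(223/34−(5/2))) = ½·(167/4 − 453/34 − 828/17) = -1379/136, so the A_1-coordinate is (-1379/136)/(-197/8) = 7/17.
[A_1PA_3] = ½·((-5/2)·(223/34−11) + (-167/34)·(11−(15/2)) + (-12)·(15/2−(223/34))) = ½·(755/68 − 1169/68 − 192/17) = -591/68, so the A_2-coordinate is 6/17.
[A_1A_2P] = ½·((-5/2)·(5/2−(223/34)) + (-3)·(223/34−(15/2)) + (-167/34)·(15/2−(5/2))) = ½·(345/34 + 48/17 − 835/34) = -197/34, so the A_3-coordinate is 4/17.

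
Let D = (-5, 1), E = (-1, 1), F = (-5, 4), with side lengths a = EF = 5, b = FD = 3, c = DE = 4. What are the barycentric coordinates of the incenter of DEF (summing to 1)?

The incenter has barycentric coordinates proportional to the opposite side lengths: (5 : 3 : 4).
Normalizing by 5+3+4 = 12 gives (5/12, 1/4, 1/3).

(5/12, 1/4, 1/3)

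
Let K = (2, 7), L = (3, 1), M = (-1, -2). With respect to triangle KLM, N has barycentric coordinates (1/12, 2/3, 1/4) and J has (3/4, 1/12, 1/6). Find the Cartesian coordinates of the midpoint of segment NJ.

Barycentric coordinates of the midpoint are the average: (5/12, 3/8, 5/24).
Converting: (5/12)·K + (3/8)·L + (5/24)·M = (7/4, 23/8).

(7/4, 23/8)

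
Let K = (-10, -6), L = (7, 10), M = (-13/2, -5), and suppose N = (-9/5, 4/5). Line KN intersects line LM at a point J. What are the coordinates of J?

Barycentric coordinates of N with respect to KLM: (1/5, 2/5, 2/5).
On side LM the K-coordinate is zero; dropping N's K-weight 1/5 and renormalizing the remaining 2/5 : 2/5 gives weights 1/2, 1/2 on L, M.
J = (1/2)·(7, 10) + (1/2)·(-13/2, -5) = (1/4, 5/2).

(1/4, 5/2)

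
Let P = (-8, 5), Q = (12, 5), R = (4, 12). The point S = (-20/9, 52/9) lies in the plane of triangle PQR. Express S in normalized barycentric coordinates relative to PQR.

Signed area of the reference triangle: [PQR] = ½·((-8)·(5−12) + 12·(12−5) + 4·(5−5)) = ½·(56 + 84 + 0) = 70.
[SQR] = ½·((-20/9)·(5−12) + 12·(12−(52/9)) + 4·(52/9−5)) = ½·(140/9 + 224/3 + 28/9) = 140/3, so the P-coordinate is (140/3)/70 = 2/3.
[PSR] = ½·((-8)·(52/9−12) + (-20/9)·(12−5) + 4·(5−(52/9))) = ½·(448/9 − 140/9 − 28/9) = 140/9, so the Q-coordinate is 2/9.
[PQS] = ½·((-8)·(5−(52/9)) + 12·(52/9−5) + (-20/9)·(5−5)) = ½·(56/9 + 28/3 + 0) = 70/9, so the R-coordinate is 1/9.
Check: 2/3 + 2/9 + 1/9 = 1.

(2/3, 2/9, 1/9)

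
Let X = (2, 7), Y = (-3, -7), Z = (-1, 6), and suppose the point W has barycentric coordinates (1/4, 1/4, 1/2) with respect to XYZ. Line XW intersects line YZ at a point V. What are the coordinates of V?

Line XW meets YZ where the X-coordinate vanishes; zeroing W's X-weight and renormalizing leaves Y, Z-weights 1/4 : 1/2 → (1/3, 2/3).
So V = (1/3)·Y + (2/3)·Z = (-5/3, 5/3).

(-5/3, 5/3)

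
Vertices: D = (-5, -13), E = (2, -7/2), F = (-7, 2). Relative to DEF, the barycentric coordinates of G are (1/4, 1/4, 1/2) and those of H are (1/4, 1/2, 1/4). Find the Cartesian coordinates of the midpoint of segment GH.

Barycentric coordinates of the midpoint are the average: (1/4, 3/8, 3/8).
Converting: (1/4)·D + (3/8)·E + (3/8)·F = (-25/8, -61/16).

(-25/8, -61/16)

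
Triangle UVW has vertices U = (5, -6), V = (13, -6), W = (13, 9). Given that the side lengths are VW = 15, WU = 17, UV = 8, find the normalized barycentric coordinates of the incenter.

(3/8, 17/40, 1/5)

The incenter has barycentric coordinates proportional to the opposite side lengths: (15 : 17 : 8).
Normalizing by 15+17+8 = 40 gives (3/8, 17/40, 1/5).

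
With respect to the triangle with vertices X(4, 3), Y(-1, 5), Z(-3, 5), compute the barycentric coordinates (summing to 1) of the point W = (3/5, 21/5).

(2/5, 2/5, 1/5)

Signed area of the reference triangle: [XYZ] = ½·(4·(5−5) + (-1)·(5−3) + (-3)·(3−5)) = ½·(0 − 2 + 6) = 2.
[WYZ] = ½·((3/5)·(5−5) + (-1)·(5−(21/5)) + (-3)·(21/5−5)) = ½·(0 − 4/5 + 12/5) = 4/5, so the X-coordinate is (4/5)/2 = 2/5.
[XWZ] = ½·(4·(21/5−5) + (3/5)·(5−3) + (-3)·(3−(21/5))) = ½·(-16/5 + 6/5 + 18/5) = 4/5, so the Y-coordinate is 2/5.
[XYW] = ½·(4·(5−(21/5)) + (-1)·(21/5−3) + (3/5)·(3−5)) = ½·(16/5 − 6/5 − 6/5) = 2/5, so the Z-coordinate is 1/5.
Check: 2/5 + 2/5 + 1/5 = 1.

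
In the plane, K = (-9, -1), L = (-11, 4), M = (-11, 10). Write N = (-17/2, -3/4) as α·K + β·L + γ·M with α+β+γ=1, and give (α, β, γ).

Signed area of the reference triangle: [KLM] = ½·((-9)·(4−10) + (-11)·(10−(-1)) + (-11)·(-1−4)) = ½·(54 − 121 + 55) = -6.
[NLM] = ½·((-17/2)·(4−10) + (-11)·(10−(-3/4)) + (-11)·(-3/4−4)) = ½·(51 − 473/4 + 209/4) = -15/2, so the K-coordinate is (-15/2)/(-6) = 5/4.
[KNM] = ½·((-9)·(-3/4−10) + (-17/2)·(10−(-1)) + (-11)·(-1−(-3/4))) = ½·(387/4 − 187/2 + 11/4) = 3, so the L-coordinate is -1/2.
[KLN] = ½·((-9)·(4−(-3/4)) + (-11)·(-3/4−(-1)) + (-17/2)·(-1−4)) = ½·(-171/4 − 11/4 + 85/2) = -3/2, so the M-coordinate is 1/4.

(5/4, -1/2, 1/4)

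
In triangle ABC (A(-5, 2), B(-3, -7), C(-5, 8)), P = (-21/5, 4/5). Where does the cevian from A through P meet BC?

Barycentric coordinates of P with respect to ABC: (1/5, 2/5, 2/5).
On side BC the A-coordinate is zero; dropping P's A-weight 1/5 and renormalizing the remaining 2/5 : 2/5 gives weights 1/2, 1/2 on B, C.
Q = (1/2)·(-3, -7) + (1/2)·(-5, 8) = (-4, 1/2).

(-4, 1/2)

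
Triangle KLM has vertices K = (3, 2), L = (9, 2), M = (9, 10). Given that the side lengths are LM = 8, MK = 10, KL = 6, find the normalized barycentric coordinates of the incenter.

(1/3, 5/12, 1/4)

The incenter has barycentric coordinates proportional to the opposite side lengths: (8 : 10 : 6).
Normalizing by 8+10+6 = 24 gives (1/3, 5/12, 1/4).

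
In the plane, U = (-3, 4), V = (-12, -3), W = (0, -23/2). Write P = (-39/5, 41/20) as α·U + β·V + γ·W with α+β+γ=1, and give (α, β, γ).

(3/5, 1/2, -1/10)

Signed area of the reference triangle: [UVW] = ½·((-3)·(-3−(-23/2)) + (-12)·(-23/2−4) + 0·(4−(-3))) = ½·(-51/2 + 186 + 0) = 321/4.
[PVW] = ½·((-39/5)·(-3−(-23/2)) + (-12)·(-23/2−(41/20)) + 0·(41/20−(-3))) = ½·(-663/10 + 813/5 + 0) = 963/20, so the U-coordinate is (963/20)/(321/4) = 3/5.
[UPW] = ½·((-3)·(41/20−(-23/2)) + (-39/5)·(-23/2−4) + 0·(4−(41/20))) = ½·(-813/20 + 1209/10 + 0) = 321/8, so the V-coordinate is 1/2.
[UVP] = ½·((-3)·(-3−(41/20)) + (-12)·(41/20−4) + (-39/5)·(4−(-3))) = ½·(303/20 + 117/5 − 273/5) = -321/40, so the W-coordinate is -1/10.
Check: 3/5 + 1/2 − 1/10 = 1.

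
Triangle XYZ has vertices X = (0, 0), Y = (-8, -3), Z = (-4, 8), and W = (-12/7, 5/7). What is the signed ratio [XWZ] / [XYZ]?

[XYZ] = ½·(0·(-3−8) + (-8)·(8−0) + (-4)·(0−(-3))) = ½·(0 − 64 − 12) = -38.
[XWZ] = ½·(0·(5/7−8) + (-12/7)·(8−0) + (-4)·(0−(5/7))) = ½·(0 − 96/7 + 20/7) = -38/7, so the ratio is (-38/7)/(-38) = 1/7.

1/7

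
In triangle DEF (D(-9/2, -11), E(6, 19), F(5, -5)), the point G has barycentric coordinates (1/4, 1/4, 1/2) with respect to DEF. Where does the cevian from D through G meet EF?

(16/3, 3)

Line DG meets EF where the D-coordinate vanishes; zeroing G's D-weight and renormalizing leaves E, F-weights 1/4 : 1/2 → (1/3, 2/3).
So H = (1/3)·E + (2/3)·F = (16/3, 3).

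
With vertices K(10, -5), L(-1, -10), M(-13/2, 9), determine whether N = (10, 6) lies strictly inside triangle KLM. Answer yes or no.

no

Barycentric coordinates of N: (54/43, -33/43, 22/43).
The three coordinates are positive, negative, positive; a point is interior exactly when all three are positive.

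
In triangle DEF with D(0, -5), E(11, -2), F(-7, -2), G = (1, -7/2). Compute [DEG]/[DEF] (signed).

1/4

[DEF] = ½·(0·(-2−(-2)) + 11·(-2−(-5)) + (-7)·(-5−(-2))) = ½·(0 + 33 + 21) = 27.
[DEG] = ½·(0·(-2−(-7/2)) + 11·(-7/2−(-5)) + 1·(-5−(-2))) = ½·(0 + 33/2 − 3) = 27/4, so the ratio is (27/4)/27 = 1/4.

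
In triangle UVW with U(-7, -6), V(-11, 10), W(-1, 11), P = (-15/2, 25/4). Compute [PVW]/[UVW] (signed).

1/4

[UVW] = ½·((-7)·(10−11) + (-11)·(11−(-6)) + (-1)·(-6−10)) = ½·(7 − 187 + 16) = -82.
[PVW] = ½·((-15/2)·(10−11) + (-11)·(11−(25/4)) + (-1)·(25/4−10)) = ½·(15/2 − 209/4 + 15/4) = -41/2, so the ratio is (-41/2)/(-82) = 1/4.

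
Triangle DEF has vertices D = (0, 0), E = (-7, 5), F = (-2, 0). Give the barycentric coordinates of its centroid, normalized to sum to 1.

(1/3, 1/3, 1/3)

The centroid is the average of the vertices, so each weight is 1/3.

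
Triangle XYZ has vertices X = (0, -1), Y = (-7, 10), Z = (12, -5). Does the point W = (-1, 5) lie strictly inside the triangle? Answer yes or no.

Barycentric coordinates of W: (5/104, 17/26, 31/104).
The three coordinates are positive, positive, positive; a point is interior exactly when all three are positive.

yes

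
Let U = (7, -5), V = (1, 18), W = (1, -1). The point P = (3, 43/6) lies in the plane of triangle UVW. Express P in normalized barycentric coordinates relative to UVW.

(1/3, 1/2, 1/6)

Signed area of the reference triangle: [UVW] = ½·(7·(18−(-1)) + 1·(-1−(-5)) + 1·(-5−18)) = ½·(133 + 4 − 23) = 57.
[PVW] = ½·(3·(18−(-1)) + 1·(-1−(43/6)) + 1·(43/6−18)) = ½·(57 − 49/6 − 65/6) = 19, so the U-coordinate is 19/57 = 1/3.
[UPW] = ½·(7·(43/6−(-1)) + 3·(-1−(-5)) + 1·(-5−(43/6))) = ½·(343/6 + 12 − 73/6) = 57/2, so the V-coordinate is 1/2.
[UVP] = ½·(7·(18−(43/6)) + 1·(43/6−(-5)) + 3·(-5−18)) = ½·(455/6 + 73/6 − 69) = 19/2, so the W-coordinate is 1/6.
Check: 1/3 + 1/2 + 1/6 = 1.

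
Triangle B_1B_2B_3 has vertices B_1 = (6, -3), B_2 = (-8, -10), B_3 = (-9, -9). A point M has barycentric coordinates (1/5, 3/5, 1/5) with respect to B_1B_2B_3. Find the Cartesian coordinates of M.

(-27/5, -42/5)

M = (1/5)·B_1 + (3/5)·B_2 + (1/5)·B_3.
x-coordinate: (1/5)·6 + (3/5)·(-8) + (1/5)·(-9) = -27/5.
y-coordinate: (1/5)·(-3) + (3/5)·(-10) + (1/5)·(-9) = -42/5.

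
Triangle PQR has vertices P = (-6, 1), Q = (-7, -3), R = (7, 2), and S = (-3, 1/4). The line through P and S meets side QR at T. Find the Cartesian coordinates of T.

Barycentric coordinates of S with respect to PQR: (1/2, 1/4, 1/4).
On side QR the P-coordinate is zero; dropping S's P-weight 1/2 and renormalizing the remaining 1/4 : 1/4 gives weights 1/2, 1/2 on Q, R.
T = (1/2)·(-7, -3) + (1/2)·(7, 2) = (0, -1/2).

(0, -1/2)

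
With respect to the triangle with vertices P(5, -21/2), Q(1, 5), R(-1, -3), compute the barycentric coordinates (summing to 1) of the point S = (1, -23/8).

Signed area of the reference triangle: [PQR] = ½·(5·(5−(-3)) + 1·(-3−(-21/2)) + (-1)·(-21/2−5)) = ½·(40 + 15/2 + 31/2) = 63/2.
[SQR] = ½·(1·(5−(-3)) + 1·(-3−(-23/8)) + (-1)·(-23/8−5)) = ½·(8 − 1/8 + 63/8) = 63/8, so the P-coordinate is (63/8)/(63/2) = 1/4.
[PSR] = ½·(5·(-23/8−(-3)) + 1·(-3−(-21/2)) + (-1)·(-21/2−(-23/8))) = ½·(5/8 + 15/2 + 61/8) = 63/8, so the Q-coordinate is 1/4.
[PQS] = ½·(5·(5−(-23/8)) + 1·(-23/8−(-21/2)) + 1·(-21/2−5)) = ½·(315/8 + 61/8 − 31/2) = 63/4, so the R-coordinate is 1/2.
Check: 1/4 + 1/4 + 1/2 = 1.

(1/4, 1/4, 1/2)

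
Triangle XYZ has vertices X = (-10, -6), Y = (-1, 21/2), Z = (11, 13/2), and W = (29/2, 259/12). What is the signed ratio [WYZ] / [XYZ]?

-5/6

[XYZ] = ½·((-10)·(21/2−(13/2)) + (-1)·(13/2−(-6)) + 11·(-6−(21/2))) = ½·(-40 − 25/2 − 363/2) = -117.
[WYZ] = ½·((29/2)·(21/2−(13/2)) + (-1)·(13/2−(259/12)) + 11·(259/12−(21/2))) = ½·(58 + 181/12 + 1463/12) = 195/2, so the ratio is (195/2)/(-117) = -5/6.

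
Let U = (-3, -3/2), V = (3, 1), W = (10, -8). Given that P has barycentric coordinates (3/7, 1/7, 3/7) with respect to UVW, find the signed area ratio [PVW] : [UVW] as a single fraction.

The signed ratio [PVW]/[UVW] equals the barycentric coordinate of P at vertex U, which is 3/7.

3/7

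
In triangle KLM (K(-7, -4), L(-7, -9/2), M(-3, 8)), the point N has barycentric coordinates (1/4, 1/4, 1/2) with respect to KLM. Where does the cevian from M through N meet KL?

(-7, -17/4)

Line MN meets KL where the M-coordinate vanishes; zeroing N's M-weight and renormalizing leaves K, L-weights 1/4 : 1/4 → (1/2, 1/2).
So J = (1/2)·K + (1/2)·L = (-7, -17/4).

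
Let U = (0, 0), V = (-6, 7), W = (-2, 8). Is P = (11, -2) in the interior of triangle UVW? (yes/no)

no

Barycentric coordinates of P: (53/34, -42/17, 65/34).
The three coordinates are positive, negative, positive; a point is interior exactly when all three are positive.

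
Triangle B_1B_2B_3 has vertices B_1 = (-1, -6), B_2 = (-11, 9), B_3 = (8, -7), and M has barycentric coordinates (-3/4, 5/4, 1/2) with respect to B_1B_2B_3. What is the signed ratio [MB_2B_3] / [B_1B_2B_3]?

The signed ratio [MB_2B_3]/[B_1B_2B_3] equals the barycentric coordinate of M at vertex B_1, which is -3/4.

-3/4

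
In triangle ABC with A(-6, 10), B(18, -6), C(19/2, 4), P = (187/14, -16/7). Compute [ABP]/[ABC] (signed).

[ABC] = ½·((-6)·(-6−4) + 18·(4−10) + (19/2)·(10−(-6))) = ½·(60 − 108 + 152) = 52.
[ABP] = ½·((-6)·(-6−(-16/7)) + 18·(-16/7−10) + (187/14)·(10−(-6))) = ½·(156/7 − 1548/7 + 1496/7) = 52/7, so the ratio is (52/7)/52 = 1/7.

1/7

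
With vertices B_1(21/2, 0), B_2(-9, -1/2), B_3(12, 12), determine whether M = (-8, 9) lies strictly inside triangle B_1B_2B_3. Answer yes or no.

Barycentric coordinates of M: (-748/933, 314/311, 739/933).
The three coordinates are negative, positive, positive; a point is interior exactly when all three are positive.

no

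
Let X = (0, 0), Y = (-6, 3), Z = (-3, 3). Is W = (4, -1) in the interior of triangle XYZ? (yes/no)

Barycentric coordinates of W: (4/3, -1, 2/3).
The three coordinates are positive, negative, positive; a point is interior exactly when all three are positive.

no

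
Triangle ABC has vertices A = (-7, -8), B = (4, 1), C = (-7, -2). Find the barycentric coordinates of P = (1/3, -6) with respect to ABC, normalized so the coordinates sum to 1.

(1, 2/3, -2/3)

Signed area of the reference triangle: [ABC] = ½·((-7)·(1−(-2)) + 4·(-2−(-8)) + (-7)·(-8−1)) = ½·(-21 + 24 + 63) = 33.
[PBC] = ½·((1/3)·(1−(-2)) + 4·(-2−(-6)) + (-7)·(-6−1)) = ½·(1 + 16 + 49) = 33, so the A-coordinate is 33/33 = 1.
[APC] = ½·((-7)·(-6−(-2)) + (1/3)·(-2−(-8)) + (-7)·(-8−(-6))) = ½·(28 + 2 + 14) = 22, so the B-coordinate is 2/3.
[ABP] = ½·((-7)·(1−(-6)) + 4·(-6−(-8)) + (1/3)·(-8−1)) = ½·(-49 + 8 − 3) = -22, so the C-coordinate is -2/3.
Check: 1 + 2/3 − 2/3 = 1.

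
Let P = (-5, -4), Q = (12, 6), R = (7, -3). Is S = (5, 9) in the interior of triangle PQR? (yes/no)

Barycentric coordinates of S: (78/103, 146/103, -121/103).
The three coordinates are positive, positive, negative; a point is interior exactly when all three are positive.

no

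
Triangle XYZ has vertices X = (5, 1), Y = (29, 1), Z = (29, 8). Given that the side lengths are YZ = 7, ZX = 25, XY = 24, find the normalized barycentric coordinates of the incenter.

(1/8, 25/56, 3/7)

The incenter has barycentric coordinates proportional to the opposite side lengths: (7 : 25 : 24).
Normalizing by 7+25+24 = 56 gives (1/8, 25/56, 3/7).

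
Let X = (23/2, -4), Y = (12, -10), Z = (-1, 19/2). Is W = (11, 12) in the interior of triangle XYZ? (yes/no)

no

Barycentric coordinates of W: (82/21, -773/273, -20/273).
The three coordinates are positive, negative, negative; a point is interior exactly when all three are positive.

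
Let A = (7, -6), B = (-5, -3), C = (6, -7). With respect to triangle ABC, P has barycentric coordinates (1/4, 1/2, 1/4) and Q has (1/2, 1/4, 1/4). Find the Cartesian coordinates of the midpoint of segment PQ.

Barycentric coordinates of the midpoint are the average: (3/8, 3/8, 1/4).
Converting: (3/8)·A + (3/8)·B + (1/4)·C = (9/4, -41/8).

(9/4, -41/8)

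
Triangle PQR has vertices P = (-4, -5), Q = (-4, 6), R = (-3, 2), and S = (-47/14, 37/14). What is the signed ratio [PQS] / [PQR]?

9/14

[PQR] = ½·((-4)·(6−2) + (-4)·(2−(-5)) + (-3)·(-5−6)) = ½·(-16 − 28 + 33) = -11/2.
[PQS] = ½·((-4)·(6−(37/14)) + (-4)·(37/14−(-5)) + (-47/14)·(-5−6)) = ½·(-94/7 − 214/7 + 517/14) = -99/28, so the ratio is (-99/28)/(-11/2) = 9/14.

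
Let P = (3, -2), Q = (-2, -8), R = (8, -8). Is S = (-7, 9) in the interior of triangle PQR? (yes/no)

Barycentric coordinates of S: (17/6, 1/12, -23/12).
The three coordinates are positive, positive, negative; a point is interior exactly when all three are positive.

no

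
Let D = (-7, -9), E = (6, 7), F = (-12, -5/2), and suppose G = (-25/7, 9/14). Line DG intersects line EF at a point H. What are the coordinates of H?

Barycentric coordinates of G with respect to DEF: (1/7, 3/7, 3/7).
On side EF the D-coordinate is zero; dropping G's D-weight 1/7 and renormalizing the remaining 3/7 : 3/7 gives weights 1/2, 1/2 on E, F.
H = (1/2)·(6, 7) + (1/2)·(-12, -5/2) = (-3, 9/4).

(-3, 9/4)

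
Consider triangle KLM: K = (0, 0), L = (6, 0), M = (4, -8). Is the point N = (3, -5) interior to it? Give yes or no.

Barycentric coordinates of N: (7/24, 1/12, 5/8).
The three coordinates are positive, positive, positive; a point is interior exactly when all three are positive.

yes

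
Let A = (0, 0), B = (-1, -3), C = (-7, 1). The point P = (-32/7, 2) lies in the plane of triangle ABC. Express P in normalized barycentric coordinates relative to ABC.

Signed area of the reference triangle: [ABC] = ½·(0·(-3−1) + (-1)·(1−0) + (-7)·(0−(-3))) = ½·(0 − 1 − 21) = -11.
[PBC] = ½·((-32/7)·(-3−1) + (-1)·(1−2) + (-7)·(2−(-3))) = ½·(128/7 + 1 − 35) = -55/7, so the A-coordinate is (-55/7)/(-11) = 5/7.
[APC] = ½·(0·(2−1) + (-32/7)·(1−0) + (-7)·(0−2)) = ½·(0 − 32/7 + 14) = 33/7, so the B-coordinate is -3/7.
[ABP] = ½·(0·(-3−2) + (-1)·(2−0) + (-32/7)·(0−(-3))) = ½·(0 − 2 − 96/7) = -55/7, so the C-coordinate is 5/7.

(5/7, -3/7, 5/7)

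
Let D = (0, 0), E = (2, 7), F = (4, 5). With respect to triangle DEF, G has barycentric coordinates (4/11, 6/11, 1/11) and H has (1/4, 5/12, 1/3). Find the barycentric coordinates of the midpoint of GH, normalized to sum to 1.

Since both coordinate triples sum to 1, the midpoint's barycentrics are the componentwise average.
(4/11+1/4)/2 = 27/88; similarly 127/264 and 7/33.

(27/88, 127/264, 7/33)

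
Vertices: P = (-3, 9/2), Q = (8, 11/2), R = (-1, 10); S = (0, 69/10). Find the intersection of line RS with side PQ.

(2/3, 29/6)

Barycentric coordinates of S with respect to PQR: (2/5, 1/5, 2/5).
On side PQ the R-coordinate is zero; dropping S's R-weight 2/5 and renormalizing the remaining 2/5 : 1/5 gives weights 2/3, 1/3 on P, Q.
T = (2/3)·(-3, 9/2) + (1/3)·(8, 11/2) = (2/3, 29/6).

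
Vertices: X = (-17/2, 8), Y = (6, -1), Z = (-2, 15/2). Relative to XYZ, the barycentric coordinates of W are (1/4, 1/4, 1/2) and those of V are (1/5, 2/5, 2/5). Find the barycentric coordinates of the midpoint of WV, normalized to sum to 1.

Since both coordinate triples sum to 1, the midpoint's barycentrics are the componentwise average.
(1/4+1/5)/2 = 9/40; similarly 13/40 and 9/20.

(9/40, 13/40, 9/20)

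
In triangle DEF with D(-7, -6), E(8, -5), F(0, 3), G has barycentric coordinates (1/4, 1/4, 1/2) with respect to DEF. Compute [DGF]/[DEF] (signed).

1/4

The signed ratio [DGF]/[DEF] equals the barycentric coordinate of G at vertex E, which is 1/4.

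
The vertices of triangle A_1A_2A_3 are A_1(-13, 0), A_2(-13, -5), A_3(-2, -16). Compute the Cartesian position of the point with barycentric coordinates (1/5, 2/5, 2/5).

P = (1/5)·A_1 + (2/5)·A_2 + (2/5)·A_3.
x-coordinate: (1/5)·(-13) + (2/5)·(-13) + (2/5)·(-2) = -43/5.
y-coordinate: (1/5)·0 + (2/5)·(-5) + (2/5)·(-16) = -42/5.

(-43/5, -42/5)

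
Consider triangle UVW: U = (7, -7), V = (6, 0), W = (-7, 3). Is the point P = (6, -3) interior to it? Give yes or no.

Barycentric coordinates of P: (39/88, 23/44, 3/88).
The three coordinates are positive, positive, positive; a point is interior exactly when all three are positive.

yes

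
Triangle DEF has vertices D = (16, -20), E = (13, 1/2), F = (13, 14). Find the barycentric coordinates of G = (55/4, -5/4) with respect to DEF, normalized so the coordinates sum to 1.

Signed area of the reference triangle: [DEF] = ½·(16·(1/2−14) + 13·(14−(-20)) + 13·(-20−(1/2))) = ½·(-216 + 442 − 533/2) = -81/4.
[GEF] = ½·((55/4)·(1/2−14) + 13·(14−(-5/4)) + 13·(-5/4−(1/2))) = ½·(-1485/8 + 793/4 − 91/4) = -81/16, so the D-coordinate is (-81/16)/(-81/4) = 1/4.
[DGF] = ½·(16·(-5/4−14) + (55/4)·(14−(-20)) + 13·(-20−(-5/4))) = ½·(-244 + 935/2 − 975/4) = -81/8, so the E-coordinate is 1/2.
[DEG] = ½·(16·(1/2−(-5/4)) + 13·(-5/4−(-20)) + (55/4)·(-20−(1/2))) = ½·(28 + 975/4 − 2255/8) = -81/16, so the F-coordinate is 1/4.
Check: 1/4 + 1/2 + 1/4 = 1.

(1/4, 1/2, 1/4)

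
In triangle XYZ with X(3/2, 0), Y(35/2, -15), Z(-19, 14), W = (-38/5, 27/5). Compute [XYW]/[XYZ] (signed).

[XYZ] = ½·((3/2)·(-15−14) + (35/2)·(14−0) + (-19)·(0−(-15))) = ½·(-87/2 + 245 − 285) = -167/4.
[XYW] = ½·((3/2)·(-15−(27/5)) + (35/2)·(27/5−0) + (-38/5)·(0−(-15))) = ½·(-153/5 + 189/2 − 114) = -501/20, so the ratio is (-501/20)/(-167/4) = 3/5.

3/5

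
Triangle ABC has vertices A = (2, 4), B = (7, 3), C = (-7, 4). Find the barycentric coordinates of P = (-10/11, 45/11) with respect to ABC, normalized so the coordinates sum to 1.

Signed area of the reference triangle: [ABC] = ½·(2·(3−4) + 7·(4−4) + (-7)·(4−3)) = ½·(-2 + 0 − 7) = -9/2.
[PBC] = ½·((-10/11)·(3−4) + 7·(4−(45/11)) + (-7)·(45/11−3)) = ½·(10/11 − 7/11 − 84/11) = -81/22, so the A-coordinate is (-81/22)/(-9/2) = 9/11.
[APC] = ½·(2·(45/11−4) + (-10/11)·(4−4) + (-7)·(4−(45/11))) = ½·(2/11 + 0 + 7/11) = 9/22, so the B-coordinate is -1/11.
[ABP] = ½·(2·(3−(45/11)) + 7·(45/11−4) + (-10/11)·(4−3)) = ½·(-24/11 + 7/11 − 10/11) = -27/22, so the C-coordinate is 3/11.

(9/11, -1/11, 3/11)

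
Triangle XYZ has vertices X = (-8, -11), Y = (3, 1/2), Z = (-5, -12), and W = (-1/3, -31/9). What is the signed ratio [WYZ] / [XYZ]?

[XYZ] = ½·((-8)·(1/2−(-12)) + 3·(-12−(-11)) + (-5)·(-11−(1/2))) = ½·(-100 − 3 + 115/2) = -91/4.
[WYZ] = ½·((-1/3)·(1/2−(-12)) + 3·(-12−(-31/9)) + (-5)·(-31/9−(1/2))) = ½·(-25/6 − 77/3 + 355/18) = -91/18, so the ratio is (-91/18)/(-91/4) = 2/9.

2/9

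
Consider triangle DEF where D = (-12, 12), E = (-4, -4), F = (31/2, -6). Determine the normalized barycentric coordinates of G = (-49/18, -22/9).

Signed area of the reference triangle: [DEF] = ½·((-12)·(-4−(-6)) + (-4)·(-6−12) + (31/2)·(12−(-4))) = ½·(-24 + 72 + 248) = 148.
[GEF] = ½·((-49/18)·(-4−(-6)) + (-4)·(-6−(-22/9)) + (31/2)·(-22/9−(-4))) = ½·(-49/9 + 128/9 + 217/9) = 148/9, so the D-coordinate is (148/9)/148 = 1/9.
[DGF] = ½·((-12)·(-22/9−(-6)) + (-49/18)·(-6−12) + (31/2)·(12−(-22/9))) = ½·(-128/3 + 49 + 2015/9) = 1036/9, so the E-coordinate is 7/9.
[DEG] = ½·((-12)·(-4−(-22/9)) + (-4)·(-22/9−12) + (-49/18)·(12−(-4))) = ½·(56/3 + 520/9 − 392/9) = 148/9, so the F-coordinate is 1/9.
Check: 1/9 + 7/9 + 1/9 = 1.

(1/9, 7/9, 1/9)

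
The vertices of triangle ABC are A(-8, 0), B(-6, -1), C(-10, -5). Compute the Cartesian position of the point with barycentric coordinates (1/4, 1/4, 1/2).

P = (1/4)·A + (1/4)·B + (1/2)·C.
x-coordinate: (1/4)·(-8) + (1/4)·(-6) + (1/2)·(-10) = -17/2.
y-coordinate: (1/4)·0 + (1/4)·(-1) + (1/2)·(-5) = -11/4.

(-17/2, -11/4)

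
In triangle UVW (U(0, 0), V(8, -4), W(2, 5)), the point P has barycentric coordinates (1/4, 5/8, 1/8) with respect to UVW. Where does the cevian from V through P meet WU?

(2/3, 5/3)

Line VP meets WU where the V-coordinate vanishes; zeroing P's V-weight and renormalizing leaves W, U-weights 1/8 : 1/4 → (1/3, 2/3).
So Q = (1/3)·W + (2/3)·U = (2/3, 5/3).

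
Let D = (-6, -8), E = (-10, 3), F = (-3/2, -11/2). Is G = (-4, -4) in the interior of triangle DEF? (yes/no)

Barycentric coordinates of G: (1/7, 26/119, 76/119).
The three coordinates are positive, positive, positive; a point is interior exactly when all three are positive.

yes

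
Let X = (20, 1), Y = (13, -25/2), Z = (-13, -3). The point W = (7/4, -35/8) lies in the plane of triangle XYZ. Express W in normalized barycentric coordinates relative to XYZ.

(1/4, 1/4, 1/2)

Signed area of the reference triangle: [XYZ] = ½·(20·(-25/2−(-3)) + 13·(-3−1) + (-13)·(1−(-25/2))) = ½·(-190 − 52 − 351/2) = -835/4.
[WYZ] = ½·((7/4)·(-25/2−(-3)) + 13·(-3−(-35/8)) + (-13)·(-35/8−(-25/2))) = ½·(-133/8 + 143/8 − 845/8) = -835/16, so the X-coordinate is (-835/16)/(-835/4) = 1/4.
[XWZ] = ½·(20·(-35/8−(-3)) + (7/4)·(-3−1) + (-13)·(1−(-35/8))) = ½·(-55/2 − 7 − 559/8) = -835/16, so the Y-coordinate is 1/4.
[XYW] = ½·(20·(-25/2−(-35/8)) + 13·(-35/8−1) + (7/4)·(1−(-25/2))) = ½·(-325/2 − 559/8 + 189/8) = -835/8, so the Z-coordinate is 1/2.
Check: 1/4 + 1/4 + 1/2 = 1.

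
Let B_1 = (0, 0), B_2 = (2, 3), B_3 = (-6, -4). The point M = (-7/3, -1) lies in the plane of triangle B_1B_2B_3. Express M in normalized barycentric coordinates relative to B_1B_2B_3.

Signed area of the reference triangle: [B_1B_2B_3] = ½·(0·(3−(-4)) + 2·(-4−0) + (-6)·(0−3)) = ½·(0 − 8 + 18) = 5.
[MB_2B_3] = ½·((-7/3)·(3−(-4)) + 2·(-4−(-1)) + (-6)·(-1−3)) = ½·(-49/3 − 6 + 24) = 5/6, so the B_1-coordinate is (5/6)/5 = 1/6.
[B_1MB_3] = ½·(0·(-1−(-4)) + (-7/3)·(-4−0) + (-6)·(0−(-1))) = ½·(0 + 28/3 − 6) = 5/3, so the B_2-coordinate is 1/3.
[B_1B_2M] = ½·(0·(3−(-1)) + 2·(-1−0) + (-7/3)·(0−3)) = ½·(0 − 2 + 7) = 5/2, so the B_3-coordinate is 1/2.
Check: 1/6 + 1/3 + 1/2 = 1.

(1/6, 1/3, 1/2)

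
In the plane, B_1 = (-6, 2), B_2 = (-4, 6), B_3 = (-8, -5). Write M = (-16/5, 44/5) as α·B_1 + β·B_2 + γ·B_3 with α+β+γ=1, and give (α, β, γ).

(2/5, 1, -2/5)

Signed area of the reference triangle: [B_1B_2B_3] = ½·((-6)·(6−(-5)) + (-4)·(-5−2) + (-8)·(2−6)) = ½·(-66 + 28 + 32) = -3.
[MB_2B_3] = ½·((-16/5)·(6−(-5)) + (-4)·(-5−(44/5)) + (-8)·(44/5−6)) = ½·(-176/5 + 276/5 − 112/5) = -6/5, so the B_1-coordinate is (-6/5)/(-3) = 2/5.
[B_1MB_3] = ½·((-6)·(44/5−(-5)) + (-16/5)·(-5−2) + (-8)·(2−(44/5))) = ½·(-414/5 + 112/5 + 272/5) = -3, so the B_2-coordinate is 1.
[B_1B_2M] = ½·((-6)·(6−(44/5)) + (-4)·(44/5−2) + (-16/5)·(2−6)) = ½·(84/5 − 136/5 + 64/5) = 6/5, so the B_3-coordinate is -2/5.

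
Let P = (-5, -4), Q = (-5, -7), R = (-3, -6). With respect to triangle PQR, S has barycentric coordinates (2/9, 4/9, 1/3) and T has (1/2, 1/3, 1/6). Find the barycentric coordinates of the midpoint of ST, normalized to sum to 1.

(13/36, 7/18, 1/4)

Since both coordinate triples sum to 1, the midpoint's barycentrics are the componentwise average.
(2/9+1/2)/2 = 13/36; similarly 7/18 and 1/4.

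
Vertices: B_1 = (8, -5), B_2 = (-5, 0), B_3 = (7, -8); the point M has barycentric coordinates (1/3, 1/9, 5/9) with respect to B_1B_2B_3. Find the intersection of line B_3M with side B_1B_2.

Line B_3M meets B_1B_2 where the B_3-coordinate vanishes; zeroing M's B_3-weight and renormalizing leaves B_1, B_2-weights 1/3 : 1/9 → (3/4, 1/4).
So N = (3/4)·B_1 + (1/4)·B_2 = (19/4, -15/4).

(19/4, -15/4)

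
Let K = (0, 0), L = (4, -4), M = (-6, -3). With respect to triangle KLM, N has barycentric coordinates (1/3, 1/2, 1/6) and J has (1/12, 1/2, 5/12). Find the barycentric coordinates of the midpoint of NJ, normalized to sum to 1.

Since both coordinate triples sum to 1, the midpoint's barycentrics are the componentwise average.
(1/3+1/12)/2 = 5/24; similarly 1/2 and 7/24.

(5/24, 1/2, 7/24)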